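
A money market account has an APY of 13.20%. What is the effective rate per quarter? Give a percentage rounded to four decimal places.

3.1482%

The per-quarter rate i satisfies (1 + i)^4 = 1 + 0.1320.
i = 1.1320^(1/4) − 1 = 0.0314819 = 3.1482%.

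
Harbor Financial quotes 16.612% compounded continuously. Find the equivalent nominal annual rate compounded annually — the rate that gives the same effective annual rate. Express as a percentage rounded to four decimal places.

EAR under continuous compounding: e^0.16612 − 1 = 0.180715.
Compounded annually, the equivalent nominal rate is the EAR itself: 18.0715%.

18.0715%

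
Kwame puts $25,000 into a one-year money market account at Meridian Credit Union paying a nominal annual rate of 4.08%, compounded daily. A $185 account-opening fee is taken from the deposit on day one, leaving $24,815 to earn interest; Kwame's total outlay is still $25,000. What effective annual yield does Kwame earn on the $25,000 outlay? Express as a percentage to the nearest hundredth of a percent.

3.39%

Value after one year: 24,815 × (1 + 0.0408/365)^365 = 24,815 × 1.041641 = $25,848.33.
Effective yield on the $25,000 outlay: 25,848.33 / 25,000 − 1 = 0.033933 = 3.39%.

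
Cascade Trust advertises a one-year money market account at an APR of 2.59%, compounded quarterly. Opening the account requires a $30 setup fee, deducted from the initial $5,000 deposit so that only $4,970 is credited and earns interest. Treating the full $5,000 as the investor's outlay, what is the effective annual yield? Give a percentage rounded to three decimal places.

Value after one year: 4,970 × (1 + 0.0259/4)^4 = 4,970 × 1.026153 = $5,099.98.
Effective yield on the $5,000 outlay: 5,099.98 / 5,000 − 1 = 0.019996 = 2.000%.

2.000%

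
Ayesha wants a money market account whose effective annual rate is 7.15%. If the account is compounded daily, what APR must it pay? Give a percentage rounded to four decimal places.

6.9066%

(1 + r/365)^365 − 1 = 0.0715, so 1 + r/365 = 1.0715^(1/365).
r/365 = 0.000189, so r = 0.069066 = 6.9066%.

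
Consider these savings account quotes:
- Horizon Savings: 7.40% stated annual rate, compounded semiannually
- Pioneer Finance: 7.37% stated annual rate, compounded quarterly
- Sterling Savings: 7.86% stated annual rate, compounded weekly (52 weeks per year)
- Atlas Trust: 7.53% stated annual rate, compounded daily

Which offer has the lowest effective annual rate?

Horizon Savings

Horizon Savings: (1 + 0.0740/2)^2 − 1 = 7.537%
Pioneer Finance: (1 + 0.0737/4)^4 − 1 = 7.576%
Sterling Savings: (1 + 0.0786/52)^52 − 1 = 8.171%
Atlas Trust: (1 + 0.0753/365)^365 − 1 = 7.820%
The lowest effective annual rate is Horizon Savings at 7.537%.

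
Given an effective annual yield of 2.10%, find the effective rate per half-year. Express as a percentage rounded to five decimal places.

1.04454%

The per-half-year rate i satisfies (1 + i)^2 = 1 + 0.0210.
i = 1.0210^(1/2) − 1 = 0.0104454 = 1.04454%.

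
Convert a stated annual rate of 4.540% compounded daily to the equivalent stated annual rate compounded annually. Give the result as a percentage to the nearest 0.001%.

4.644%

EAR = (1 + 0.04540/365)^365 − 1 = 0.046443.
Compounded annually, the equivalent nominal rate is the EAR itself: 4.644%.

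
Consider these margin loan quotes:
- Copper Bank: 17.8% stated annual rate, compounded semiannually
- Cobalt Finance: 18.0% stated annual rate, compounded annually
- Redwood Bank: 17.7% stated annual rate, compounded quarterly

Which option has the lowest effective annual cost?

Copper Bank: (1 + 0.178/2)^2 − 1 = 18.592%
Cobalt Finance: compounded annually, EAR = 18.000%
Redwood Bank: (1 + 0.177/4)^4 − 1 = 18.910%
The lowest effective annual rate is Cobalt Finance at 18.000%.

Cobalt Finance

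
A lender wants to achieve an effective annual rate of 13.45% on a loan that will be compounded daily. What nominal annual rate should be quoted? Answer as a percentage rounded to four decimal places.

12.6214%

(1 + r/365)^365 − 1 = 0.1345, so 1 + r/365 = 1.1345^(1/365).
r/365 = 0.000346, so r = 0.126214 = 12.6214%.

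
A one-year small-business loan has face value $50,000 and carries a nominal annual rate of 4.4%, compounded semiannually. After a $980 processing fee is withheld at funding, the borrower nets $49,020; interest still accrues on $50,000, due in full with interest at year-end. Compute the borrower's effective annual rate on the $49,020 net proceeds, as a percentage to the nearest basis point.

Amount owed after one year: 50,000 × (1 + 0.044/2)^2 = 50,000 × 1.044484 = $52,224.20.
Effective rate on net proceeds: 52,224.20 / 49,020 − 1 = 0.065365 = 6.54%.

6.54%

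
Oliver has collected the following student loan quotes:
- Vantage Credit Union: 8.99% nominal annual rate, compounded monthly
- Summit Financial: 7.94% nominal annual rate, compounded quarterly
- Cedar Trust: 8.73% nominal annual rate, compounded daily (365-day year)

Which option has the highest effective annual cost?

Vantage Credit Union

Vantage Credit Union: (1 + 0.0899/12)^12 − 1 = 9.370%
Summit Financial: (1 + 0.0794/4)^4 − 1 = 8.180%
Cedar Trust: (1 + 0.0873/365)^365 − 1 = 9.121%
The highest effective annual rate is Vantage Credit Union at 9.370%.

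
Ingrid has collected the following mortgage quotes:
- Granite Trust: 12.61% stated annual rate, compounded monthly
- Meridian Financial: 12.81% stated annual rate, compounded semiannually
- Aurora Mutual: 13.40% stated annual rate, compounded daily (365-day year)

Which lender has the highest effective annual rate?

Granite Trust: (1 + 0.1261/12)^12 − 1 = 13.365%
Meridian Financial: (1 + 0.1281/2)^2 − 1 = 13.220%
Aurora Mutual: (1 + 0.1340/365)^365 − 1 = 14.336%
The highest effective annual rate is Aurora Mutual at 14.336%.

Aurora Mutual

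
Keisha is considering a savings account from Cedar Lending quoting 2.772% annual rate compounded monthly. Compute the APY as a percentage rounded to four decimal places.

2.8075%

EAR = (1 + 0.02772/12)^12 − 1.
= 1.028075 − 1 = 2.8075%.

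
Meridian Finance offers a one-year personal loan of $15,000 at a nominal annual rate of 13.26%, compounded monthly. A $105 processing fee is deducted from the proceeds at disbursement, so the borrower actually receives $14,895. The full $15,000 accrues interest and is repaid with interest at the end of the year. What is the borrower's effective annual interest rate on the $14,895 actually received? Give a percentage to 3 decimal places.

Amount owed after one year: 15,000 × (1 + 0.1326/12)^12 = 15,000 × 1.140963 = $17,114.45.
Effective rate on net proceeds: 17,114.45 / 14,895 − 1 = 0.149006 = 14.901%.

14.901%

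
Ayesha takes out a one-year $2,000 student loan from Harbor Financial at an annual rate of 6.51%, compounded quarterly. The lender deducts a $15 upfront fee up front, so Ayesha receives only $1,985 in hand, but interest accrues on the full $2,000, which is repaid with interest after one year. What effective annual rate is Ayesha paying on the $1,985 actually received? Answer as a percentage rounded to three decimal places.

7.477%

Amount owed after one year: 2,000 × (1 + 0.0651/4)^4 = 2,000 × 1.066707 = $2,133.41.
Effective rate on net proceeds: 2,133.41 / 1,985 − 1 = 0.074767 = 7.477%.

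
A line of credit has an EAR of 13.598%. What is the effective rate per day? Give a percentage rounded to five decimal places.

0.03494%

The per-day rate i satisfies (1 + i)^365 = 1 + 0.13598.
i = 1.13598^(1/365) − 1 = 0.0003494 = 0.03494%.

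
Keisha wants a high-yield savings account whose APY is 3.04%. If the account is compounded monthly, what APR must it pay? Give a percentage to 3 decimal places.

(1 + r/12)^12 − 1 = 0.0304, so 1 + r/12 = 1.0304^(1/12).
r/12 = 0.002499, so r = 0.029984 = 2.998%.

2.998%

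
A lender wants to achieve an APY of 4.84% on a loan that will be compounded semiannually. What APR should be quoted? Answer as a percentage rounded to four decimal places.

(1 + r/2)^2 − 1 = 0.0484, so 1 + r/2 = 1.0484^(1/2).
r/2 = 0.023914, so r = 0.047828 = 4.7828%.

4.7828%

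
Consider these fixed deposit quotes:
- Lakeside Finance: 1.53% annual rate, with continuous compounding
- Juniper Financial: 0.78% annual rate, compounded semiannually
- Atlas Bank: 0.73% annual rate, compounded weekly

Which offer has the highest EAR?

Lakeside Finance: e^0.0153 − 1 = 1.542%
Juniper Financial: (1 + 0.0078/2)^2 − 1 = 0.782%
Atlas Bank: (1 + 0.0073/52)^52 − 1 = 0.733%
The highest effective annual rate is Lakeside Finance at 1.542%.

Lakeside Finance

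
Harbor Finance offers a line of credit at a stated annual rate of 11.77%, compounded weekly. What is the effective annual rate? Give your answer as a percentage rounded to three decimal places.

EAR = (1 + 0.1177/52)^52 − 1.
= 1.124757 − 1 = 12.476%.

12.476%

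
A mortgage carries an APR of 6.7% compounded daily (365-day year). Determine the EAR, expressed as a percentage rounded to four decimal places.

6.9289%

EAR = (1 + 0.067/365)^365 − 1.
= (1 + 0.000184)^365 − 1 = 1.069289 − 1 = 6.9289%.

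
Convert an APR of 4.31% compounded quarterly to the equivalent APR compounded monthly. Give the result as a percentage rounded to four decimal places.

4.2946%

EAR = (1 + 0.0431/4)^4 − 1 = 0.043802.
Solve (1 + r/12)^12 = 1.043802: r/12 = 1.043802^(1/12) − 1 = 0.003579, so r = 0.042946 = 4.2946%.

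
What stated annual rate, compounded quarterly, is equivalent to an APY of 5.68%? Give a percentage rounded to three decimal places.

5.563%

(1 + r/4)^4 − 1 = 0.0568, so 1 + r/4 = 1.0568^(1/4).
r/4 = 0.013907, so r = 0.055629 = 5.563%.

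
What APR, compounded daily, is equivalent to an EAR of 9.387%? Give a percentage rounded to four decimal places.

8.9733%

(1 + r/365)^365 − 1 = 0.09387, so 1 + r/365 = 1.09387^(1/365).
r/365 = 0.000246, so r = 0.089733 = 8.9733%.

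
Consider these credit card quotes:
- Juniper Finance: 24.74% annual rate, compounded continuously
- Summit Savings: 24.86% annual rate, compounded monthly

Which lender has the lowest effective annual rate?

Juniper Finance: e^0.2474 − 1 = 28.069%
Summit Savings: (1 + 0.2486/12)^12 − 1 = 27.898%
The lowest effective annual rate is Summit Savings at 27.898%.

Summit Savings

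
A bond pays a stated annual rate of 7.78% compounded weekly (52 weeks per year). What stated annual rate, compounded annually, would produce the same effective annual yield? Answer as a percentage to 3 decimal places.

EAR = (1 + 0.0778/52)^52 − 1 = 0.080844.
Compounded annually, the equivalent nominal rate is the EAR itself: 8.084%.

8.084%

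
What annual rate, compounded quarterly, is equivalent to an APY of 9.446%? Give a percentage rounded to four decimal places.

9.1287%

(1 + r/4)^4 − 1 = 0.09446, so 1 + r/4 = 1.09446^(1/4).
r/4 = 0.022822, so r = 0.091287 = 9.1287%.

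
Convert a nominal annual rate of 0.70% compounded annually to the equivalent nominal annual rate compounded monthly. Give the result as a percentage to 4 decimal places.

Compounded annually, EAR = nominal = 0.007000.
Solve (1 + r/12)^12 = 1.007000: r/12 = 1.007000^(1/12) − 1 = 0.000581, so r = 0.006978 = 0.6978%.

0.6978%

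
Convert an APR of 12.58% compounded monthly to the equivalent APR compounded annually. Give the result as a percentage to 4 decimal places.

EAR = (1 + 0.1258/12)^12 − 1 = 0.133313.
Compounded annually, the equivalent nominal rate is the EAR itself: 13.3313%.

13.3313%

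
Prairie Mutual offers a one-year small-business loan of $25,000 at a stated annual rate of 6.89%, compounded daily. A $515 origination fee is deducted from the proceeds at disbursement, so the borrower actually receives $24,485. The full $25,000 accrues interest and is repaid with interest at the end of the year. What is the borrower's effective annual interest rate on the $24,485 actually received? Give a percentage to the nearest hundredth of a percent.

9.39%

Amount owed after one year: 25,000 × (1 + 0.0689/365)^365 = 25,000 × 1.071322 = $26,783.05.
Effective rate on net proceeds: 26,783.05 / 24,485 − 1 = 0.093856 = 9.39%.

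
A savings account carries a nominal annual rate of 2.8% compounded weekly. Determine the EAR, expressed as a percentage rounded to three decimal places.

EAR = (1 + 0.028/52)^52 − 1.
= (1 + 0.000538)^52 − 1 = 1.028388 − 1 = 2.839%.

2.839%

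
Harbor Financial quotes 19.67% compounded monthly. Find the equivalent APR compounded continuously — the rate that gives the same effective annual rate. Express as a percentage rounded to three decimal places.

EAR = (1 + 0.1967/12)^12 − 1 = 0.215439.
Equivalent continuous rate: r = ln(1 + 0.215439) = 0.195105 = 19.511%.

19.511%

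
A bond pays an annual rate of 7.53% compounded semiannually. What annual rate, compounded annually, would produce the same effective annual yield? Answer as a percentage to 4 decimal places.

7.6718%

EAR = (1 + 0.0753/2)^2 − 1 = 0.076718.
Compounded annually, the equivalent nominal rate is the EAR itself: 7.6718%.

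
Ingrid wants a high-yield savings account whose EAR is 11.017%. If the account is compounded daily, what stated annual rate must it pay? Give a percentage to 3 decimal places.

(1 + r/365)^365 − 1 = 0.11017, so 1 + r/365 = 1.11017^(1/365).
r/365 = 0.000286, so r = 0.104528 = 10.453%.

10.453%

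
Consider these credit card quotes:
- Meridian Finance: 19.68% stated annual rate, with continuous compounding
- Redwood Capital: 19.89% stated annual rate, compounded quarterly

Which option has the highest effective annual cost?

Meridian Finance: e^0.1968 − 1 = 21.750%
Redwood Capital: (1 + 0.1989/4)^4 − 1 = 21.423%
The highest effective annual rate is Meridian Finance at 21.750%.

Meridian Finance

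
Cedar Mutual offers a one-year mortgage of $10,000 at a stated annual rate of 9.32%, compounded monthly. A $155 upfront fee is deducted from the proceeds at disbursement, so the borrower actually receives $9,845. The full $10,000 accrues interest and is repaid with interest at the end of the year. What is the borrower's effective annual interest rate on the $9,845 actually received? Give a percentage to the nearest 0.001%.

11.456%

Amount owed after one year: 10,000 × (1 + 0.0932/12)^12 = 10,000 × 1.097286 = $10,972.86.
Effective rate on net proceeds: 10,972.86 / 9,845 − 1 = 0.114562 = 11.456%.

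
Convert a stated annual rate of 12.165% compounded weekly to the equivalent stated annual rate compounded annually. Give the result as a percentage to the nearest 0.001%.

EAR = (1 + 0.12165/52)^52 − 1 = 0.129198.
Compounded annually, the equivalent nominal rate is the EAR itself: 12.920%.

12.920%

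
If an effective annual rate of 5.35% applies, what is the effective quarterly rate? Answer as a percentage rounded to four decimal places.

1.3115%

The per-quarter rate i satisfies (1 + i)^4 = 1 + 0.0535.
i = 1.0535^(1/4) − 1 = 0.0131147 = 1.3115%.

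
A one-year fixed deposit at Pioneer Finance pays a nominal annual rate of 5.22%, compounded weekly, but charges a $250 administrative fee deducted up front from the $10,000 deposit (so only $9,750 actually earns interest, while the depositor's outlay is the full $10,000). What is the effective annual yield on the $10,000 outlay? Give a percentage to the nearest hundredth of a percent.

Value after one year: 9,750 × (1 + 0.0522/52)^52 = 9,750 × 1.053559 = $10,272.20.
Effective yield on the $10,000 outlay: 10,272.20 / 10,000 − 1 = 0.027220 = 2.72%.

2.72%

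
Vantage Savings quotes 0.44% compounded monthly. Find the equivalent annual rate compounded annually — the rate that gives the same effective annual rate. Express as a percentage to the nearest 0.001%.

EAR = (1 + 0.0044/12)^12 − 1 = 0.004409.
Compounded annually, the equivalent nominal rate is the EAR itself: 0.441%.

0.441%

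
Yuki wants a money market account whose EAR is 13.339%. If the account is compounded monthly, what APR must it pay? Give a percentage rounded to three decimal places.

(1 + r/12)^12 − 1 = 0.13339, so 1 + r/12 = 1.13339^(1/12).
r/12 = 0.010489, so r = 0.125869 = 12.587%.

12.587%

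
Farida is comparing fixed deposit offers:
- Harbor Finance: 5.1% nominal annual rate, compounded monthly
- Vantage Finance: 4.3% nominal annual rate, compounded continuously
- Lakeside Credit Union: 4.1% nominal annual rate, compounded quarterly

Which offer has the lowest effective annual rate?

Lakeside Credit Union

Harbor Finance: (1 + 0.051/12)^12 − 1 = 5.221%
Vantage Finance: e^0.043 − 1 = 4.394%
Lakeside Credit Union: (1 + 0.041/4)^4 − 1 = 4.163%
The lowest effective annual rate is Lakeside Credit Union at 4.163%.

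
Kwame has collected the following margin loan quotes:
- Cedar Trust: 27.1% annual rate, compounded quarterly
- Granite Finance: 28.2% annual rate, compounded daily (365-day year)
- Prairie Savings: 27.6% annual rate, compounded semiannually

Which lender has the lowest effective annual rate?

Cedar Trust: (1 + 0.271/4)^4 − 1 = 29.981%
Granite Finance: (1 + 0.282/365)^365 − 1 = 32.563%
Prairie Savings: (1 + 0.276/2)^2 − 1 = 29.504%
The lowest effective annual rate is Prairie Savings at 29.504%.

Prairie Savings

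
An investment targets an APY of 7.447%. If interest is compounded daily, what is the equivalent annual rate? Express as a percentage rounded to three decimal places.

(1 + r/365)^365 − 1 = 0.07447, so 1 + r/365 = 1.07447^(1/365).
r/365 = 0.000197, so r = 0.071835 = 7.183%.

7.183%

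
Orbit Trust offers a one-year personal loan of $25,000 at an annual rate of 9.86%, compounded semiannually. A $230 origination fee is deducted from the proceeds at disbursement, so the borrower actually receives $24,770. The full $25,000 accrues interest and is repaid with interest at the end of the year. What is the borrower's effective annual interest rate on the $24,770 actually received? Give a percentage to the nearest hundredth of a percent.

11.13%

Amount owed after one year: 25,000 × (1 + 0.0986/2)^2 = 25,000 × 1.101030 = $27,525.76.
Effective rate on net proceeds: 27,525.76 / 24,770 − 1 = 0.111254 = 11.13%.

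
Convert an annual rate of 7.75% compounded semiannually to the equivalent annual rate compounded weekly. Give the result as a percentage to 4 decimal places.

7.6092%

EAR = (1 + 0.0775/2)^2 − 1 = 0.079002.
Solve (1 + r/52)^52 = 1.079002: r/52 = 1.079002^(1/52) − 1 = 0.001463, so r = 0.076092 = 7.6092%.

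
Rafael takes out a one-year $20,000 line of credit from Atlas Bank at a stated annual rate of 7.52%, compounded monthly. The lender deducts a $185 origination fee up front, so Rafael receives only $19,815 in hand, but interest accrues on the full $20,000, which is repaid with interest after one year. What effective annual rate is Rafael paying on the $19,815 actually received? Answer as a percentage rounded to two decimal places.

Amount owed after one year: 20,000 × (1 + 0.0752/12)^12 = 20,000 × 1.077847 = $21,556.94.
Effective rate on net proceeds: 21,556.94 / 19,815 − 1 = 0.087910 = 8.79%.

8.79%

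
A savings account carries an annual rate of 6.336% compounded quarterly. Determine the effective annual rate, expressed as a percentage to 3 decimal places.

6.488%

EAR = (1 + 0.06336/4)^4 − 1.
= (1 + 0.015840)^4 − 1 = 1.064881 − 1 = 6.488%.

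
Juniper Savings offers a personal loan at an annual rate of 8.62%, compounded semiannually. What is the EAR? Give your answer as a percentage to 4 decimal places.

8.8058%

EAR = (1 + 0.0862/2)^2 − 1.
= 1.088058 − 1 = 8.8058%.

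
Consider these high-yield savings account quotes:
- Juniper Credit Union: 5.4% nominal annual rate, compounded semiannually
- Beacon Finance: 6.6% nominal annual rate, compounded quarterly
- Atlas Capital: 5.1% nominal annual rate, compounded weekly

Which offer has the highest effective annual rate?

Beacon Finance

Juniper Credit Union: (1 + 0.054/2)^2 − 1 = 5.473%
Beacon Finance: (1 + 0.066/4)^4 − 1 = 6.765%
Atlas Capital: (1 + 0.051/52)^52 − 1 = 5.230%
The highest effective annual rate is Beacon Finance at 6.765%.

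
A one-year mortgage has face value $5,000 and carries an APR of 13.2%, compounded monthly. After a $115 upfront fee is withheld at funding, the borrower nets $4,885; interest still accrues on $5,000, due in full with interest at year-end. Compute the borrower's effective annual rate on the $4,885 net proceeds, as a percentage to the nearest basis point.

Amount owed after one year: 5,000 × (1 + 0.132/12)^12 = 5,000 × 1.140286 = $5,701.43.
Effective rate on net proceeds: 5,701.43 / 4,885 − 1 = 0.167130 = 16.71%.

16.71%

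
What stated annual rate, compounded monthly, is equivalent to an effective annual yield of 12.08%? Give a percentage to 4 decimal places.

11.4586%

(1 + r/12)^12 − 1 = 0.1208, so 1 + r/12 = 1.1208^(1/12).
r/12 = 0.009549, so r = 0.114586 = 11.4586%.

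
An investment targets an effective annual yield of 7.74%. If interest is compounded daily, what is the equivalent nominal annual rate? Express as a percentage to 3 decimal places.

(1 + r/365)^365 − 1 = 0.0774, so 1 + r/365 = 1.0774^(1/365).
r/365 = 0.000204, so r = 0.074558 = 7.456%.

7.456%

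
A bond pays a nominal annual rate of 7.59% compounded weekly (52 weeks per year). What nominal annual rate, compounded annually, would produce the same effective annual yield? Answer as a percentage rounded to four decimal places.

EAR = (1 + 0.0759/52)^52 − 1 = 0.078795.
Compounded annually, the equivalent nominal rate is the EAR itself: 7.8795%.

7.8795%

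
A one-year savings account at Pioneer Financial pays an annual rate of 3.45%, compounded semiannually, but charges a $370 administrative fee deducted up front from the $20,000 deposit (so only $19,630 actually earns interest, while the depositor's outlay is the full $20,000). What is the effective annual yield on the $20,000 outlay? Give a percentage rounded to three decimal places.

1.565%

Value after one year: 19,630 × (1 + 0.0345/2)^2 = 19,630 × 1.034798 = $20,313.08.
Effective yield on the $20,000 outlay: 20,313.08 / 20,000 − 1 = 0.015654 = 1.565%.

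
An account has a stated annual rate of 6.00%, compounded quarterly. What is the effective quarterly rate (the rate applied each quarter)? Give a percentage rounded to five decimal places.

With a nominal annual rate compounded quarterly, the periodic rate is the nominal rate divided by 4.
i = 0.0600 / 4 = 0.0150000 = 1.50000%.

1.50000%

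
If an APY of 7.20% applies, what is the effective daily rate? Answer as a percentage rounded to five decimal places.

0.01905%

The per-day rate i satisfies (1 + i)^365 = 1 + 0.0720.
i = 1.0720^(1/365) − 1 = 0.0001905 = 0.01905%.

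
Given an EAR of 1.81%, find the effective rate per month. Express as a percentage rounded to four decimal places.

The per-month rate i satisfies (1 + i)^12 = 1 + 0.0181.
i = 1.0181^(1/12) − 1 = 0.0014960 = 0.1496%.

0.1496%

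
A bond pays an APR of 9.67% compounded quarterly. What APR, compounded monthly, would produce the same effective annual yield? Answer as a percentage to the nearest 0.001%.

EAR = (1 + 0.0967/4)^4 − 1 = 0.100263.
Solve (1 + r/12)^12 = 1.100263: r/12 = 1.100263^(1/12) − 1 = 0.007994, so r = 0.095931 = 9.593%.

9.593%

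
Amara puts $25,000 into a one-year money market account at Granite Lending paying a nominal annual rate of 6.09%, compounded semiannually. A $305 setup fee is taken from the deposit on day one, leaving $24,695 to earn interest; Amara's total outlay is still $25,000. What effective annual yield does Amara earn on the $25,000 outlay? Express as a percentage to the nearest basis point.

Value after one year: 24,695 × (1 + 0.0609/2)^2 = 24,695 × 1.061827 = $26,221.82.
Effective yield on the $25,000 outlay: 26,221.82 / 25,000 − 1 = 0.048873 = 4.89%.

4.89%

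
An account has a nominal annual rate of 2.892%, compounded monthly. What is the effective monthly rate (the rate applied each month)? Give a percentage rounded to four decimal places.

0.2410%

With a nominal annual rate compounded monthly, the periodic rate is the nominal rate divided by 12.
i = 0.02892 / 12 = 0.0024100 = 0.2410%.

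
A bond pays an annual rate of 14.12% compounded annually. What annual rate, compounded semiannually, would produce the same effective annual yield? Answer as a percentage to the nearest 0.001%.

Compounded annually, EAR = nominal = 0.141200.
Solve (1 + r/2)^2 = 1.141200: r/2 = 1.141200^(1/2) − 1 = 0.068270, so r = 0.136539 = 13.654%.

13.654%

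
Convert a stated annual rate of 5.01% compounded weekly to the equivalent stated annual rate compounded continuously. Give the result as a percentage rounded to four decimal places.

5.0076%

EAR = (1 + 0.0501/52)^52 − 1 = 0.051351.
Equivalent continuous rate: r = ln(1 + 0.051351) = 0.050076 = 5.0076%.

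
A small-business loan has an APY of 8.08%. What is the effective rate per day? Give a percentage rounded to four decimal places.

0.0213%

The per-day rate i satisfies (1 + i)^365 = 1 + 0.0808.
i = 1.0808^(1/365) − 1 = 0.0002129 = 0.0213%.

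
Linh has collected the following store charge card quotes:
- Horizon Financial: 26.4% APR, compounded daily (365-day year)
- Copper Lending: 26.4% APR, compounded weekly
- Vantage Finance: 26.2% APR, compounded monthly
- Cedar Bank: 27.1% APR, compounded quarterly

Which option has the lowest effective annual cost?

Vantage Finance

Horizon Financial: (1 + 0.264/365)^365 − 1 = 30.200%
Copper Lending: (1 + 0.264/52)^52 − 1 = 30.126%
Vantage Finance: (1 + 0.262/12)^12 − 1 = 29.587%
Cedar Bank: (1 + 0.271/4)^4 − 1 = 29.981%
The lowest effective annual rate is Vantage Finance at 29.587%.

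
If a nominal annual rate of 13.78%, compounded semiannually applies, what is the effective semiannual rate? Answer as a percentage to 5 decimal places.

With a nominal annual rate compounded semiannually, the periodic rate is the nominal rate divided by 2.
i = 0.1378 / 2 = 0.0689000 = 6.89000%.

6.89000%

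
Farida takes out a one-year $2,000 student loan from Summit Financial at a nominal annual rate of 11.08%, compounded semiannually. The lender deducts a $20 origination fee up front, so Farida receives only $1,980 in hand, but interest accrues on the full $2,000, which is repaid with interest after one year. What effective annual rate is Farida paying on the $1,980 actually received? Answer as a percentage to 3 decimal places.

12.512%

Amount owed after one year: 2,000 × (1 + 0.1108/2)^2 = 2,000 × 1.113869 = $2,227.74.
Effective rate on net proceeds: 2,227.74 / 1,980 − 1 = 0.125120 = 12.512%.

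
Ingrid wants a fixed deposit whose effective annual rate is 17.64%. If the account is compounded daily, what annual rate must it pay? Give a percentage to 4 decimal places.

16.2495%

(1 + r/365)^365 − 1 = 0.1764, so 1 + r/365 = 1.1764^(1/365).
r/365 = 0.000445, so r = 0.162495 = 16.2495%.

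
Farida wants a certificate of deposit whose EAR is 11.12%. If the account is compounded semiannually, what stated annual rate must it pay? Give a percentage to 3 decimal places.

10.827%

(1 + r/2)^2 − 1 = 0.1112, so 1 + r/2 = 1.1112^(1/2).
r/2 = 0.054135, so r = 0.108269 = 10.827%.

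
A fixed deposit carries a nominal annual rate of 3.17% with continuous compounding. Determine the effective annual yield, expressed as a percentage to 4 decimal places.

With continuous compounding, EAR = e^0.0317 − 1.
e^0.0317 = 1.032208, so EAR = 0.032208 = 3.2208%.

3.2208%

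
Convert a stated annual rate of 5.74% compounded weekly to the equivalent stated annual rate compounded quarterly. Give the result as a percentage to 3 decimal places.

EAR = (1 + 0.0574/52)^52 − 1 = 0.059046.
Solve (1 + r/4)^4 = 1.059046: r/4 = 1.059046^(1/4) − 1 = 0.014445, so r = 0.057782 = 5.778%.

5.778%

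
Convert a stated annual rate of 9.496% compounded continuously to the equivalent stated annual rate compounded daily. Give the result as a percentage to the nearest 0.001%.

9.497%

EAR under continuous compounding: e^0.09496 − 1 = 0.099615.
Solve (1 + r/365)^365 = 1.099615: r/365 = 1.099615^(1/365) − 1 = 0.000260, so r = 0.094972 = 9.497%.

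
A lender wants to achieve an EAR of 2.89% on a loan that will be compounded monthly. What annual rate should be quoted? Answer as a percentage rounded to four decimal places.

(1 + r/12)^12 − 1 = 0.0289, so 1 + r/12 = 1.0289^(1/12).
r/12 = 0.002377, so r = 0.028524 = 2.8524%.

2.8524%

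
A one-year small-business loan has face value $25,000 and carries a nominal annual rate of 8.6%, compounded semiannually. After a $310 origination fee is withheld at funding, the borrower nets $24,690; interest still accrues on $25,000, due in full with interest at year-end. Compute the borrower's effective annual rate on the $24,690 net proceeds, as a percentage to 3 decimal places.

10.151%

Amount owed after one year: 25,000 × (1 + 0.086/2)^2 = 25,000 × 1.087849 = $27,196.22.
Effective rate on net proceeds: 27,196.22 / 24,690 − 1 = 0.101508 = 10.151%.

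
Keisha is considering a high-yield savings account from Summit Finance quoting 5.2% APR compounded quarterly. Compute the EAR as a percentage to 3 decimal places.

5.302%

EAR = (1 + 0.052/4)^4 − 1.
= 1.053023 − 1 = 5.302%.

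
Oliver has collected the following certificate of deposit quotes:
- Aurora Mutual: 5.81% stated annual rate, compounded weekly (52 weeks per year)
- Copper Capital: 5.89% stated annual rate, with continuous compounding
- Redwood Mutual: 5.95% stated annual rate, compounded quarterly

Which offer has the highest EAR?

Aurora Mutual: (1 + 0.0581/52)^52 − 1 = 5.979%
Copper Capital: e^0.0589 − 1 = 6.067%
Redwood Mutual: (1 + 0.0595/4)^4 − 1 = 6.084%
The highest effective annual rate is Redwood Mutual at 6.084%.

Redwood Mutual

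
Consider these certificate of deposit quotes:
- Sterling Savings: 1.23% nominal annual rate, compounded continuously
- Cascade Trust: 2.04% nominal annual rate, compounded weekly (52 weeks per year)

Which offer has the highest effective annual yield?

Cascade Trust

Sterling Savings: e^0.0123 − 1 = 1.238%
Cascade Trust: (1 + 0.0204/52)^52 − 1 = 2.061%
The highest effective annual rate is Cascade Trust at 2.061%.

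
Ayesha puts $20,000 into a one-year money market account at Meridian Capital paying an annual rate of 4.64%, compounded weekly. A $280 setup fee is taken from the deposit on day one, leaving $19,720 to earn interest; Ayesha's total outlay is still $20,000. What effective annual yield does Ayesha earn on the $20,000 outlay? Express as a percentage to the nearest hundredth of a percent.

3.28%

Value after one year: 19,720 × (1 + 0.0464/52)^52 = 19,720 × 1.047472 = $20,656.14.
Effective yield on the $20,000 outlay: 20,656.14 / 20,000 − 1 = 0.032807 = 3.28%.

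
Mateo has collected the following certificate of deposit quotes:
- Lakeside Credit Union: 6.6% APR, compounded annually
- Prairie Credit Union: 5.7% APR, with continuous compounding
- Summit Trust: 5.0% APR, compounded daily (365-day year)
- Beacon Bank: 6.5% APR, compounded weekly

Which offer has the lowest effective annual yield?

Summit Trust

Lakeside Credit Union: compounded annually, EAR = 6.600%
Prairie Credit Union: e^0.057 − 1 = 5.866%
Summit Trust: (1 + 0.050/365)^365 − 1 = 5.127%
Beacon Bank: (1 + 0.065/52)^52 − 1 = 6.712%
The lowest effective annual rate is Summit Trust at 5.127%.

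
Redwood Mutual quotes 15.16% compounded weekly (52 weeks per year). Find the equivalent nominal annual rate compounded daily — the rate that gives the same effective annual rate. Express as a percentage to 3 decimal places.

EAR = (1 + 0.1516/52)^52 − 1 = 0.163438.
Solve (1 + r/365)^365 = 1.163438: r/365 = 1.163438^(1/365) − 1 = 0.000415, so r = 0.151411 = 15.141%.

15.141%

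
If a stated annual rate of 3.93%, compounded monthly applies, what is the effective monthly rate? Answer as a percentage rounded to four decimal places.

With a nominal annual rate compounded monthly, the periodic rate is the nominal rate divided by 12.
i = 0.0393 / 12 = 0.0032750 = 0.3275%.

0.3275%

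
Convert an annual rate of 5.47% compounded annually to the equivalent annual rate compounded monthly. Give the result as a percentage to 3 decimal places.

Compounded annually, EAR = nominal = 0.054700.
Solve (1 + r/12)^12 = 1.054700: r/12 = 1.054700^(1/12) − 1 = 0.004448, so r = 0.053375 = 5.337%.

5.337%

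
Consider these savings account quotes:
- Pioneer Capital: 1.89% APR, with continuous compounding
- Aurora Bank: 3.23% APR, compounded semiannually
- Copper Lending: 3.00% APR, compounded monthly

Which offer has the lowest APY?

Pioneer Capital: e^0.0189 − 1 = 1.908%
Aurora Bank: (1 + 0.0323/2)^2 − 1 = 3.256%
Copper Lending: (1 + 0.0300/12)^12 − 1 = 3.042%
The lowest effective annual rate is Pioneer Capital at 1.908%.

Pioneer Capital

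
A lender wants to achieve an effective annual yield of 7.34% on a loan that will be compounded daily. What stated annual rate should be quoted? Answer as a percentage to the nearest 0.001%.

7.084%

(1 + r/365)^365 − 1 = 0.0734, so 1 + r/365 = 1.0734^(1/365).
r/365 = 0.000194, so r = 0.070838 = 7.084%.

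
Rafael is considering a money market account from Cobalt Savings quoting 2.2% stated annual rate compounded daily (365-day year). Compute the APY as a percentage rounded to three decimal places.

EAR = (1 + 0.022/365)^365 − 1.
= (1 + 0.000060)^365 − 1 = 1.022243 − 1 = 2.224%.

2.224%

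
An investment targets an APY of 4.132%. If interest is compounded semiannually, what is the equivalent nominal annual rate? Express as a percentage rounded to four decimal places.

4.0902%

(1 + r/2)^2 − 1 = 0.04132, so 1 + r/2 = 1.04132^(1/2).
r/2 = 0.020451, so r = 0.040902 = 4.0902%.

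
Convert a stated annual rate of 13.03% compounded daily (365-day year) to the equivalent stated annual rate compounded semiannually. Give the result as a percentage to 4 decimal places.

EAR = (1 + 0.1303/365)^365 − 1 = 0.139144.
Solve (1 + r/2)^2 = 1.139144: r/2 = 1.139144^(1/2) − 1 = 0.067307, so r = 0.134613 = 13.4613%.

13.4613%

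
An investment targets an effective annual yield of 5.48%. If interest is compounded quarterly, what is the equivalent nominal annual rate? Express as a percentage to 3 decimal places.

(1 + r/4)^4 − 1 = 0.0548, so 1 + r/4 = 1.0548^(1/4).
r/4 = 0.013427, so r = 0.053709 = 5.371%.

5.371%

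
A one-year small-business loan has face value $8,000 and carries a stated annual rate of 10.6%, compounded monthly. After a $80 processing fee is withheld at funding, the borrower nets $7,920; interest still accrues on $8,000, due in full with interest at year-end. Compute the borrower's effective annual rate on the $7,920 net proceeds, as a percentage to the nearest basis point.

Amount owed after one year: 8,000 × (1 + 0.106/12)^12 = 8,000 × 1.111305 = $8,890.44.
Effective rate on net proceeds: 8,890.44 / 7,920 − 1 = 0.122530 = 12.25%.

12.25%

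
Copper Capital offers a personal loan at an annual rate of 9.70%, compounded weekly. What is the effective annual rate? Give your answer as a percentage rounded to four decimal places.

EAR = (1 + 0.0970/52)^52 − 1.
= 1.101761 − 1 = 10.1761%.

10.1761%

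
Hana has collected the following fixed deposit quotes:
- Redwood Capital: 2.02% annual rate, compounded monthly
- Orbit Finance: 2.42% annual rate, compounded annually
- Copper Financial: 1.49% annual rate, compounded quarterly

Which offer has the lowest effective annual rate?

Redwood Capital: (1 + 0.0202/12)^12 − 1 = 2.039%
Orbit Finance: compounded annually, EAR = 2.420%
Copper Financial: (1 + 0.0149/4)^4 − 1 = 1.498%
The lowest effective annual rate is Copper Financial at 1.498%.

Copper Financial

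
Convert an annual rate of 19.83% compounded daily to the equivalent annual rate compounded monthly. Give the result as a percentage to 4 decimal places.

19.9893%

EAR = (1 + 0.1983/365)^365 − 1 = 0.219262.
Solve (1 + r/12)^12 = 1.219262: r/12 = 1.219262^(1/12) − 1 = 0.016658, so r = 0.199893 = 19.9893%.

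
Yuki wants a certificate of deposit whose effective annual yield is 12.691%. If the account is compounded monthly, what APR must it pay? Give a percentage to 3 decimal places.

12.008%

(1 + r/12)^12 − 1 = 0.12691, so 1 + r/12 = 1.12691^(1/12).
r/12 = 0.010006, so r = 0.120076 = 12.008%.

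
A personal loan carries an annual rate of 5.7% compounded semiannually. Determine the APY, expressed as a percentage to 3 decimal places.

5.781%

EAR = (1 + 0.057/2)^2 − 1.
= (1 + 0.028500)^2 − 1 = 1.057812 − 1 = 5.781%.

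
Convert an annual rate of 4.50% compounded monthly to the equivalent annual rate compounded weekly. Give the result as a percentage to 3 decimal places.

4.494%

EAR = (1 + 0.0450/12)^12 − 1 = 0.045940.
Solve (1 + r/52)^52 = 1.045940: r/52 = 1.045940^(1/52) − 1 = 0.000864, so r = 0.044935 = 4.494%.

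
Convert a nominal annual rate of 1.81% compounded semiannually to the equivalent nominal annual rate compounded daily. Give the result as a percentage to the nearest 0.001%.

EAR = (1 + 0.0181/2)^2 − 1 = 0.018182.
Solve (1 + r/365)^365 = 1.018182: r/365 = 1.018182^(1/365) − 1 = 0.000049, so r = 0.018019 = 1.802%.

1.802%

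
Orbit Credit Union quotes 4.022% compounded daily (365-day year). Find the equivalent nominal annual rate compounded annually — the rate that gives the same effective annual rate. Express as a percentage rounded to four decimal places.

EAR = (1 + 0.04022/365)^365 − 1 = 0.041037.
Compounded annually, the equivalent nominal rate is the EAR itself: 4.1037%.

4.1037%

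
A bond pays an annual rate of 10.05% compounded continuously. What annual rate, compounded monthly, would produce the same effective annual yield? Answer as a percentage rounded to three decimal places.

10.092%

EAR under continuous compounding: e^0.1005 − 1 = 0.105724.
Solve (1 + r/12)^12 = 1.105724: r/12 = 1.105724^(1/12) − 1 = 0.008410, so r = 0.100922 = 10.092%.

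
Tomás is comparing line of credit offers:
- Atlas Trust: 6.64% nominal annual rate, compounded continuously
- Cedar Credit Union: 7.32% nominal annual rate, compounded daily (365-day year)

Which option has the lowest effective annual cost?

Atlas Trust

Atlas Trust: e^0.0664 − 1 = 6.865%
Cedar Credit Union: (1 + 0.0732/365)^365 − 1 = 7.594%
The lowest effective annual rate is Atlas Trust at 6.865%.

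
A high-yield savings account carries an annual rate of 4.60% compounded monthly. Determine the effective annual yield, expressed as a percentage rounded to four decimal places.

4.6982%

EAR = (1 + 0.0460/12)^12 − 1.
= (1 + 0.003833)^12 − 1 = 1.046982 − 1 = 4.6982%.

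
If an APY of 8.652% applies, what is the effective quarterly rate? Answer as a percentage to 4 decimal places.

2.0962%

The per-quarter rate i satisfies (1 + i)^4 = 1 + 0.08652.
i = 1.08652^(1/4) − 1 = 0.0209617 = 2.0962%.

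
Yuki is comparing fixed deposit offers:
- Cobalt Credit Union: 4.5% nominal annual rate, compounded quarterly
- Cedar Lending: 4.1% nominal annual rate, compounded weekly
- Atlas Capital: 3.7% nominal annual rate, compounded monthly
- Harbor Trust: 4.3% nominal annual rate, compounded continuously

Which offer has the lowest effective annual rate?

Atlas Capital

Cobalt Credit Union: (1 + 0.045/4)^4 − 1 = 4.577%
Cedar Lending: (1 + 0.041/52)^52 − 1 = 4.184%
Atlas Capital: (1 + 0.037/12)^12 − 1 = 3.763%
Harbor Trust: e^0.043 − 1 = 4.394%
The lowest effective annual rate is Atlas Capital at 3.763%.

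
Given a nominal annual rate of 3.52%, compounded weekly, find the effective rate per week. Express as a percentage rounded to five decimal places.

With a nominal annual rate compounded weekly, the periodic rate is the nominal rate divided by 52.
i = 0.0352 / 52 = 0.0006769 = 0.06769%.

0.06769%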